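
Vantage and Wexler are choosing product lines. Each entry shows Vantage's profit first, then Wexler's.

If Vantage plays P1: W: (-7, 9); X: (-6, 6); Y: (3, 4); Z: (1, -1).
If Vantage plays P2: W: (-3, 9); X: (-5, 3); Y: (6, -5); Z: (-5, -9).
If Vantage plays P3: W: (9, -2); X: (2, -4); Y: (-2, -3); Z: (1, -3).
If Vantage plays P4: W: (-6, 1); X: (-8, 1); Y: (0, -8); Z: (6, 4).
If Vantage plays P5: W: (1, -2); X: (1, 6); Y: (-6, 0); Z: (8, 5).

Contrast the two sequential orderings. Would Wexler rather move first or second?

first

If Vantage leads: Wexler's best replies are P1→W, P2→W, P3→W, P4→Z, P5→X; Vantage's induced payoffs -7, -3, 9, 6, 1; outcome (P3, W), payoffs (9, -2).
If Wexler leads: Vantage's best replies are W→P3, X→P3, Y→P2, Z→P5; Wexler's induced payoffs -2, -4, -5, 5; outcome (P5, Z), payoffs (8, 5).
Wexler gets 5 moving first and -2 moving second, so Wexler prefers to move first.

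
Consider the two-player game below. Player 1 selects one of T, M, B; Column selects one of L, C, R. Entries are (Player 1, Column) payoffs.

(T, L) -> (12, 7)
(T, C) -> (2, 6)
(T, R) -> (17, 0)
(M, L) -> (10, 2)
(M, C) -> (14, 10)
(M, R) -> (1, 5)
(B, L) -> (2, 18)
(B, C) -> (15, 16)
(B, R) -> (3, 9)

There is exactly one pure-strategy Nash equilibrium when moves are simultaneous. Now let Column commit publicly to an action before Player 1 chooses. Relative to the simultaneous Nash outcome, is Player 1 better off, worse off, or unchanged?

Player 1 best-responds to each possible Column move:
- L: BR = T, leader payoff 7.
- C: BR = B, leader payoff 16.
- R: BR = T, leader payoff 0.
Among 7, 16, 0, the best is 16 at C. Subgame-perfect outcome: (B, C) with payoffs (15, 16).
Now find the simultaneous Nash equilibrium.
Player 1's best replies: L→T; C→B; R→T.
Column's best replies: T→L; M→C; B→L.
The unique mutual best reply is (T, L), giving (12, 7).
Player 1 earns 15 sequentially versus 12 at the Nash outcome: better off.

better off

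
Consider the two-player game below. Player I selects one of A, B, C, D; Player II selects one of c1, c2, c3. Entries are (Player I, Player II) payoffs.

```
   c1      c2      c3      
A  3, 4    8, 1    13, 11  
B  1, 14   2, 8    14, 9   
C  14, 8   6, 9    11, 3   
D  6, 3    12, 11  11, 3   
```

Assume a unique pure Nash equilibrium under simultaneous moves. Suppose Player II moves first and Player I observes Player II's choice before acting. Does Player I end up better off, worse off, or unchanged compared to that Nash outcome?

Solve by backward induction (Player II leads).
- c1: Player I compares 3, 1, 14, 6 and picks C; Player II would get 8.
- c2: Player I compares 8, 2, 6, 12 and picks D; Player II would get 11.
- c3: Player I compares 13, 14, 11, 11 and picks B; Player II would get 9.
Among 8, 11, 9, the best is 11 at c2. Subgame-perfect outcome: (D, c2) with payoffs (12, 11).
Under simultaneous play:
Player I's best replies: c1→C; c2→D; c3→B.
Player II's best replies: A→c3; B→c1; C→c2; D→c2.
The unique mutual best reply is (D, c2), giving (12, 11).
Player I earns 12 sequentially versus 12 at the Nash outcome: unchanged.

unchanged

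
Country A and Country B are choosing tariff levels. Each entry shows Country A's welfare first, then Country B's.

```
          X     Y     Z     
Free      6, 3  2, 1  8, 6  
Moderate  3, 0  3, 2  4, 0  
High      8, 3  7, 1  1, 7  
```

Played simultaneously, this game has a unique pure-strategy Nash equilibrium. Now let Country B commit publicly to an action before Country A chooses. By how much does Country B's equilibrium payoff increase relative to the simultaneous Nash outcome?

0

Solve by backward induction (Country B leads).
- X: BR = High, leader payoff 3.
- Y: BR = High, leader payoff 1.
- Z: BR = Free, leader payoff 6.
Maximizing over 3, 1, 6, Country B chooses Z. Subgame-perfect outcome: (Free, Z) with payoffs (8, 6).
Under simultaneous play:
Country A's best replies: X→High; Y→High; Z→Free.
Country B's best replies: Free→Z; Moderate→Y; High→Z.
Only (Free, Z) has each player best-responding; Nash payoffs (8, 6).
Country B's commitment gain: 6 − 6 = 0.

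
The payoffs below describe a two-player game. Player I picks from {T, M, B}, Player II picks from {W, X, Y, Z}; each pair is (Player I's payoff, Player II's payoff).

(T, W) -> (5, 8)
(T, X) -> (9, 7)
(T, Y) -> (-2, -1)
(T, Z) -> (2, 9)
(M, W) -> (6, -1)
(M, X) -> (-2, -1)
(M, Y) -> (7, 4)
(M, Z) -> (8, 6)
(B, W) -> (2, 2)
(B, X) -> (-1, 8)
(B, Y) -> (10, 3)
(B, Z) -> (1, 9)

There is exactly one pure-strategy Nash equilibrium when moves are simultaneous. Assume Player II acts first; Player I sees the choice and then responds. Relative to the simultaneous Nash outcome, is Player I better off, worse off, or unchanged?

Work backward from Player I's decision.
- W → Player I plays M (best of 5, 6, 2); Player II gets -1.
- X → Player I plays T (best of 9, -2, -1); Player II gets 7.
- Y → Player I plays B (best of -2, 7, 10); Player II gets 3.
- Z → Player I plays M (best of 2, 8, 1); Player II gets 6.
Player II's induced payoffs are -1, 7, 3, 6, so Player II commits to X. Subgame-perfect outcome: (T, X) with payoffs (9, 7).
For the simultaneous game, intersect best replies.
Player I's best replies: W→M; X→T; Y→B; Z→M.
Player II's best replies: T→Z; M→Z; B→Z.
The unique mutual best reply is (M, Z), giving (8, 6).
Player I earns 9 sequentially versus 8 at the Nash outcome: better off.

better off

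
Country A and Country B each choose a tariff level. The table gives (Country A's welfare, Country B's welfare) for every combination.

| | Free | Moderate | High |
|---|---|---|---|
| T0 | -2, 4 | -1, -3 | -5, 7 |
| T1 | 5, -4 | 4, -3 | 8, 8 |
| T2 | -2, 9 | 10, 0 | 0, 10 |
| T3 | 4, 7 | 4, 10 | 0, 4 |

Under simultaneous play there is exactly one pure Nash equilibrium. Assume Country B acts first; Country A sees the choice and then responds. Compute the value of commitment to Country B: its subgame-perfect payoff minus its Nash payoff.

Work backward from Country A's decision.
- Free: Country A compares -2, 5, -2, 4 and picks T1; Country B would get -4.
- Moderate: Country A compares -1, 4, 10, 4 and picks T2; Country B would get 0.
- High: Country A compares -5, 8, 0, 0 and picks T1; Country B would get 8.
Country B's induced payoffs are -4, 0, 8, so Country B commits to High. Subgame-perfect outcome: (T1, High) with payoffs (8, 8).
Now find the simultaneous Nash equilibrium.
Country A's best replies: Free→T1; Moderate→T2; High→T1.
Country B's best replies: T0→High; T1→High; T2→High; T3→Moderate.
Only (T1, High) has each player best-responding; Nash payoffs (8, 8).
Country B's commitment gain: 8 − 8 = 0.

0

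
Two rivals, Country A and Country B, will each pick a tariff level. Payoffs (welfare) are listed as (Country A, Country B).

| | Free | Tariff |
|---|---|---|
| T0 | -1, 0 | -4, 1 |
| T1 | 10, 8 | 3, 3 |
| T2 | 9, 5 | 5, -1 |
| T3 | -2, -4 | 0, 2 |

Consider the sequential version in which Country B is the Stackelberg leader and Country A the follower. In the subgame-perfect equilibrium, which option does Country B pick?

Country A best-responds to each possible Country B move:
- Free: Country A compares -1, 10, 9, -2 and picks T1; Country B would get 8.
- Tariff: Country A compares -4, 3, 5, 0 and picks T2; Country B would get -1.
Country B's induced payoffs are 8, -1, so Country B commits to Free. Subgame-perfect outcome: (T1, Free) with payoffs (10, 8).

Free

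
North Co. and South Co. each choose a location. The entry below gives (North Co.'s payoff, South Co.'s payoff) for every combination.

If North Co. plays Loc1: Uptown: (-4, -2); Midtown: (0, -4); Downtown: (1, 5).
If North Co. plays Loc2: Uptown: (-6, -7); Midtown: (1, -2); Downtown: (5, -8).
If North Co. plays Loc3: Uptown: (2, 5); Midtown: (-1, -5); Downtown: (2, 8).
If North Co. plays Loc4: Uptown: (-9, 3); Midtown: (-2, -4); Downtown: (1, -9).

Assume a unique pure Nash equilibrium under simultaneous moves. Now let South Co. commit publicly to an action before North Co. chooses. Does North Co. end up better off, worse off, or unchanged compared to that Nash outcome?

Backward induction with South Co. moving first.
- Uptown → North Co. plays Loc3 (best of -4, -6, 2, -9); South Co. gets 5.
- Midtown → North Co. plays Loc2 (best of 0, 1, -1, -2); South Co. gets -2.
- Downtown → North Co. plays Loc2 (best of 1, 5, 2, 1); South Co. gets -8.
Maximizing over 5, -2, -8, South Co. chooses Uptown. Subgame-perfect outcome: (Loc3, Uptown) with payoffs (2, 5).
Under simultaneous play:
North Co.'s best replies: Uptown→Loc3; Midtown→Loc2; Downtown→Loc2.
South Co.'s best replies: Loc1→Downtown; Loc2→Midtown; Loc3→Downtown; Loc4→Uptown.
Only (Loc2, Midtown) has each player best-responding; Nash payoffs (1, -2).
North Co. earns 2 sequentially versus 1 at the Nash outcome: better off.

better off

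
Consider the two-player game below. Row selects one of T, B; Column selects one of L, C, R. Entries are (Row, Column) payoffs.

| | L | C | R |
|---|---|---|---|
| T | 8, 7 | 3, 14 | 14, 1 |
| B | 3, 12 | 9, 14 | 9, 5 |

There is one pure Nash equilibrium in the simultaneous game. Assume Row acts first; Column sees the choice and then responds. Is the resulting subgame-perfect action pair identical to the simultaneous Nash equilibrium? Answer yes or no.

Backward induction with Row moving first.
- T: BR = C, leader payoff 3.
- B: BR = C, leader payoff 9.
Among 3, 9, the best is 9 at B. Subgame-perfect outcome: (B, C) with payoffs (9, 14).
Now find the simultaneous Nash equilibrium.
Row's best replies: L→T; C→B; R→T.
Column's best replies: T→C; B→C.
The unique mutual best reply is (B, C), giving (9, 14).
Sequential outcome (B, C) coincides with the Nash profile (B, C).

yes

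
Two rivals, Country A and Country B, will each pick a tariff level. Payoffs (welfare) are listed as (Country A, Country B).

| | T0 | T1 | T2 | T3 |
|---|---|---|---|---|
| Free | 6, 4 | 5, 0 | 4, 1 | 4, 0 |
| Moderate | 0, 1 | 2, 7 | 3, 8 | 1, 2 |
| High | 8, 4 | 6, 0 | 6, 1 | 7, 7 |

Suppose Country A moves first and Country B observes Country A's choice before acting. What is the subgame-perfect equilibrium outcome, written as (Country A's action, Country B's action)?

Solve by backward induction (Country A leads).
- Free: BR = T0, leader payoff 6.
- Moderate: BR = T2, leader payoff 3.
- High: BR = T3, leader payoff 7.
Among 6, 3, 7, the best is 7 at High. Subgame-perfect outcome: (High, T3) with payoffs (7, 7).

(High, T3)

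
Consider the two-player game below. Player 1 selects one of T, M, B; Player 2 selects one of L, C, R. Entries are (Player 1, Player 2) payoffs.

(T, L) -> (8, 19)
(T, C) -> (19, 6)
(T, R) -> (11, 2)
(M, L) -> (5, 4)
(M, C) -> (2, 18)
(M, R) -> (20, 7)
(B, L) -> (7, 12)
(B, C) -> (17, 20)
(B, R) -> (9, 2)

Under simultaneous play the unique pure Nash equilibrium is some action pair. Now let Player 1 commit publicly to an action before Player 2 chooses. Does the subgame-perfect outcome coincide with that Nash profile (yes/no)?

Solve by backward induction (Player 1 leads).
- T → Player 2 plays L (best of 19, 6, 2); Player 1 gets 8.
- M → Player 2 plays C (best of 4, 18, 7); Player 1 gets 2.
- B → Player 2 plays C (best of 12, 20, 2); Player 1 gets 17.
Among 8, 2, 17, the best is 17 at B. Subgame-perfect outcome: (B, C) with payoffs (17, 20).
For the simultaneous game, intersect best replies.
Player 1's best replies: L→T; C→T; R→M.
Player 2's best replies: T→L; M→C; B→C.
Only (T, L) has each player best-responding; Nash payoffs (8, 19).
Sequential outcome (B, C) differs from the Nash profile (T, L).

no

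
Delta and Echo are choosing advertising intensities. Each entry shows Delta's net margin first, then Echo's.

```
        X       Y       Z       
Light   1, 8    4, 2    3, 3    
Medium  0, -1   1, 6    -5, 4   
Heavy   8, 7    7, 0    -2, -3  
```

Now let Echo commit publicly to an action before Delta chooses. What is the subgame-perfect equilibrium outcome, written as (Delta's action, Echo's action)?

Backward induction with Echo moving first.
- X: Delta compares 1, 0, 8 and picks Heavy; Echo would get 7.
- Y: Delta compares 4, 1, 7 and picks Heavy; Echo would get 0.
- Z: Delta compares 3, -5, -2 and picks Light; Echo would get 3.
Maximizing over 7, 0, 3, Echo chooses X. Subgame-perfect outcome: (Heavy, X) with payoffs (8, 7).

(Heavy, X)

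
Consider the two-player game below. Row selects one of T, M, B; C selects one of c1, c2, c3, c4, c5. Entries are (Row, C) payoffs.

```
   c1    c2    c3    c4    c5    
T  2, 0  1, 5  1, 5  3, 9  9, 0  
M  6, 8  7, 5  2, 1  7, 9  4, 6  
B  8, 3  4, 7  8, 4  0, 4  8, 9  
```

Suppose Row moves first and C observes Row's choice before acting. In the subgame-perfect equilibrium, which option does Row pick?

B

Work backward from C's decision.
- T: BR = c4, leader payoff 3.
- M: BR = c4, leader payoff 7.
- B: BR = c5, leader payoff 8.
Row's induced payoffs are 3, 7, 8, so Row commits to B. Subgame-perfect outcome: (B, c5) with payoffs (8, 9).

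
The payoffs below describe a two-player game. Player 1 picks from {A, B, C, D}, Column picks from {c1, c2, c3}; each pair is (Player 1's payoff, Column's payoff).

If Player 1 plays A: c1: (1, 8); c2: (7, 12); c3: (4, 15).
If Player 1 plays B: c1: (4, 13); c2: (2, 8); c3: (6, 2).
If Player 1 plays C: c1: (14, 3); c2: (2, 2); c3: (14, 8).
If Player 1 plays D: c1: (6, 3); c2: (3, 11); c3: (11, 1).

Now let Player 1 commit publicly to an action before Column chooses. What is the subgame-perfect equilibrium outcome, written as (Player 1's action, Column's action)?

(C, c3)

Backward induction with Player 1 moving first.
- A: BR = c3, leader payoff 4.
- B: BR = c1, leader payoff 4.
- C: BR = c3, leader payoff 14.
- D: BR = c2, leader payoff 3.
Among 4, 4, 14, 3, the best is 14 at C. Subgame-perfect outcome: (C, c3) with payoffs (14, 8).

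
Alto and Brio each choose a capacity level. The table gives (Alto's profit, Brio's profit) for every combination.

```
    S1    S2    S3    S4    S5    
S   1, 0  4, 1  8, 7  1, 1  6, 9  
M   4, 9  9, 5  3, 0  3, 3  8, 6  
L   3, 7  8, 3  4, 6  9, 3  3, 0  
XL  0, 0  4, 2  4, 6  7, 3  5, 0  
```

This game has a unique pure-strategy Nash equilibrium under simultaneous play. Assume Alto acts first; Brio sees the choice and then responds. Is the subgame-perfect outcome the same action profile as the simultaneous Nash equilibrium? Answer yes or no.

Backward induction with Alto moving first.
- S: Brio compares 0, 1, 7, 1, 9 and picks S5; Alto would get 6.
- M: Brio compares 9, 5, 0, 3, 6 and picks S1; Alto would get 4.
- L: Brio compares 7, 3, 6, 3, 0 and picks S1; Alto would get 3.
- XL: Brio compares 0, 2, 6, 3, 0 and picks S3; Alto would get 4.
Alto's induced payoffs are 6, 4, 3, 4, so Alto commits to S. Subgame-perfect outcome: (S, S5) with payoffs (6, 9).
Now find the simultaneous Nash equilibrium.
Alto's best replies: S1→M; S2→M; S3→S; S4→L; S5→M.
Brio's best replies: S→S5; M→S1; L→S1; XL→S3.
The unique mutual best reply is (M, S1), giving (4, 9).
Sequential outcome (S, S5) differs from the Nash profile (M, S1).

no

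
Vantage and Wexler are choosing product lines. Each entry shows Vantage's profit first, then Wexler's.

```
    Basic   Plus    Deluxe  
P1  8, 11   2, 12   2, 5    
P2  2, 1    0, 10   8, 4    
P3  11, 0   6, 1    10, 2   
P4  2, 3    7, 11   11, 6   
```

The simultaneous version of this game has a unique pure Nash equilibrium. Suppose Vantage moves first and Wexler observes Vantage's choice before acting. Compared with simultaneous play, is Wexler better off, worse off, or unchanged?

worse off

Backward induction with Vantage moving first.
- P1: Wexler compares 11, 12, 5 and picks Plus; Vantage would get 2.
- P2: Wexler compares 1, 10, 4 and picks Plus; Vantage would get 0.
- P3: Wexler compares 0, 1, 2 and picks Deluxe; Vantage would get 10.
- P4: Wexler compares 3, 11, 6 and picks Plus; Vantage would get 7.
Maximizing over 2, 0, 10, 7, Vantage chooses P3. Subgame-perfect outcome: (P3, Deluxe) with payoffs (10, 2).
Under simultaneous play:
Vantage's best replies: Basic→P3; Plus→P4; Deluxe→P4.
Wexler's best replies: P1→Plus; P2→Plus; P3→Deluxe; P4→Plus.
Only (P4, Plus) has each player best-responding; Nash payoffs (7, 11).
Wexler earns 2 sequentially versus 11 at the Nash outcome: worse off.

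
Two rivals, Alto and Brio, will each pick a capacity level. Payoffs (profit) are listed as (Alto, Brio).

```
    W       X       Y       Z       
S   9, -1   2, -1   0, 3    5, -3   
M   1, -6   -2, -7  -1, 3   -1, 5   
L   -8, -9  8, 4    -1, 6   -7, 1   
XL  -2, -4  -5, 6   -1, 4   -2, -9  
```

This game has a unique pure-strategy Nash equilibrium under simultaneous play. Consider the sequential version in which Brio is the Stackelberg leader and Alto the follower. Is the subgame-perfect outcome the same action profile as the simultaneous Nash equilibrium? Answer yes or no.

Backward induction with Brio moving first.
- W: Alto compares 9, 1, -8, -2 and picks S; Brio would get -1.
- X: Alto compares 2, -2, 8, -5 and picks L; Brio would get 4.
- Y: Alto compares 0, -1, -1, -1 and picks S; Brio would get 3.
- Z: Alto compares 5, -1, -7, -2 and picks S; Brio would get -3.
Brio's induced payoffs are -1, 4, 3, -3, so Brio commits to X. Subgame-perfect outcome: (L, X) with payoffs (8, 4).
Now find the simultaneous Nash equilibrium.
Alto's best replies: W→S; X→L; Y→S; Z→S.
Brio's best replies: S→Y; M→Z; L→Y; XL→X.
The unique mutual best reply is (S, Y), giving (0, 3).
Sequential outcome (L, X) differs from the Nash profile (S, Y).

no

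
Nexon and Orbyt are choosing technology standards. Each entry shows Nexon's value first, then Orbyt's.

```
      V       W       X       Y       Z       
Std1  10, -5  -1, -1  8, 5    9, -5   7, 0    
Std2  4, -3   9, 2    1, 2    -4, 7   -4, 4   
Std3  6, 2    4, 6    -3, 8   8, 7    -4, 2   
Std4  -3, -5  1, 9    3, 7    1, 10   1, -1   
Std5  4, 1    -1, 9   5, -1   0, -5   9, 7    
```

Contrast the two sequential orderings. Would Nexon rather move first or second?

second

If Nexon leads: Orbyt's best replies are Std1→X, Std2→Y, Std3→X, Std4→Y, Std5→W; Nexon's induced payoffs 8, -4, -3, 1, -1; outcome (Std1, X), payoffs (8, 5).
If Orbyt leads: Nexon's best replies are V→Std1, W→Std2, X→Std1, Y→Std1, Z→Std5; Orbyt's induced payoffs -5, 2, 5, -5, 7; outcome (Std5, Z), payoffs (9, 7).
Nexon gets 8 moving first and 9 moving second, so Nexon prefers to move second.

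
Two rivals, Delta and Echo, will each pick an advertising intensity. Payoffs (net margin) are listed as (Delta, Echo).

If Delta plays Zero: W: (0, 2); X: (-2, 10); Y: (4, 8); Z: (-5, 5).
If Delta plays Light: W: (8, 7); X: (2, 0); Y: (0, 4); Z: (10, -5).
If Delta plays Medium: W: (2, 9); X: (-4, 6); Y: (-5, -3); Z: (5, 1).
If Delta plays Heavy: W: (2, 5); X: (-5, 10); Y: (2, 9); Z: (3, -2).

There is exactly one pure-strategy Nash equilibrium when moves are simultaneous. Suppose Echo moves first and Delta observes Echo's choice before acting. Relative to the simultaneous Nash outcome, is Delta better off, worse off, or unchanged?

worse off

Solve by backward induction (Echo leads).
- W → Delta plays Light (best of 0, 8, 2, 2); Echo gets 7.
- X → Delta plays Light (best of -2, 2, -4, -5); Echo gets 0.
- Y → Delta plays Zero (best of 4, 0, -5, 2); Echo gets 8.
- Z → Delta plays Light (best of -5, 10, 5, 3); Echo gets -5.
Maximizing over 7, 0, 8, -5, Echo chooses Y. Subgame-perfect outcome: (Zero, Y) with payoffs (4, 8).
For the simultaneous game, intersect best replies.
Delta's best replies: W→Light; X→Light; Y→Zero; Z→Light.
Echo's best replies: Zero→X; Light→W; Medium→W; Heavy→X.
Only (Light, W) has each player best-responding; Nash payoffs (8, 7).
Delta earns 4 sequentially versus 8 at the Nash outcome: worse off.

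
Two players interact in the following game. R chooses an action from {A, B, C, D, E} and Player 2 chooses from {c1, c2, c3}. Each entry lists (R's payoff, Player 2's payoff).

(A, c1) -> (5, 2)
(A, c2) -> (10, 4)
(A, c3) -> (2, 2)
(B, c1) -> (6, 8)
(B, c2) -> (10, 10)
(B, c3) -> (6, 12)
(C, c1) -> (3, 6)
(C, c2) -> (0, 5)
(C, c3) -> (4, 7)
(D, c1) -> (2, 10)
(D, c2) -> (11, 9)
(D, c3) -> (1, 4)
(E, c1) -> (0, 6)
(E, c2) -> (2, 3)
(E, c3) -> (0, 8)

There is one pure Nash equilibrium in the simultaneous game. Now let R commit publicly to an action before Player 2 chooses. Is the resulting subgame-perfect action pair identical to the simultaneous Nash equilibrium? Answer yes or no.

no

Solve by backward induction (R leads).
- A: BR = c2, leader payoff 10.
- B: BR = c3, leader payoff 6.
- C: BR = c3, leader payoff 4.
- D: BR = c1, leader payoff 2.
- E: BR = c3, leader payoff 0.
R's induced payoffs are 10, 6, 4, 2, 0, so R commits to A. Subgame-perfect outcome: (A, c2) with payoffs (10, 4).
Now find the simultaneous Nash equilibrium.
R's best replies: c1→B; c2→D; c3→B.
Player 2's best replies: A→c2; B→c3; C→c3; D→c1; E→c3.
Only (B, c3) has each player best-responding; Nash payoffs (6, 12).
Sequential outcome (A, c2) differs from the Nash profile (B, c3).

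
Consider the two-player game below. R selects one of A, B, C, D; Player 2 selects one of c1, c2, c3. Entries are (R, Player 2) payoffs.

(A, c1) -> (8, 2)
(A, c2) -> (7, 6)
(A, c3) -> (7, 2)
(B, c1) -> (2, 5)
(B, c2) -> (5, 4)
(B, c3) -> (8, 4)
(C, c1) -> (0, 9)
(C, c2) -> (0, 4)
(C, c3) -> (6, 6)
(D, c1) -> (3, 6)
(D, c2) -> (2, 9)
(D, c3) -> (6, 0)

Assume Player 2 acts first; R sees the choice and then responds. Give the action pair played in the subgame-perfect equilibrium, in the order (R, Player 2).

Work backward from R's decision.
- c1: BR = A, leader payoff 2.
- c2: BR = A, leader payoff 6.
- c3: BR = B, leader payoff 4.
Player 2's induced payoffs are 2, 6, 4, so Player 2 commits to c2. Subgame-perfect outcome: (A, c2) with payoffs (7, 6).

(A, c2)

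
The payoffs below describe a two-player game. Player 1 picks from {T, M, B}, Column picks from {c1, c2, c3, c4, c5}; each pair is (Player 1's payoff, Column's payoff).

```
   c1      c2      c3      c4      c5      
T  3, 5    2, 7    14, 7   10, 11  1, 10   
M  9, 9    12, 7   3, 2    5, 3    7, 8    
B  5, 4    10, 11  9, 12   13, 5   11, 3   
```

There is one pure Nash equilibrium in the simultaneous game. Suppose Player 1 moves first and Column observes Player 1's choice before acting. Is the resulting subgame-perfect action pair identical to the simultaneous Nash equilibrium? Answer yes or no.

no

Backward induction with Player 1 moving first.
- T → Column plays c4 (best of 5, 7, 7, 11, 10); Player 1 gets 10.
- M → Column plays c1 (best of 9, 7, 2, 3, 8); Player 1 gets 9.
- B → Column plays c3 (best of 4, 11, 12, 5, 3); Player 1 gets 9.
Among 10, 9, 9, the best is 10 at T. Subgame-perfect outcome: (T, c4) with payoffs (10, 11).
Under simultaneous play:
Player 1's best replies: c1→M; c2→M; c3→T; c4→B; c5→B.
Column's best replies: T→c4; M→c1; B→c3.
The unique mutual best reply is (M, c1), giving (9, 9).
Sequential outcome (T, c4) differs from the Nash profile (M, c1).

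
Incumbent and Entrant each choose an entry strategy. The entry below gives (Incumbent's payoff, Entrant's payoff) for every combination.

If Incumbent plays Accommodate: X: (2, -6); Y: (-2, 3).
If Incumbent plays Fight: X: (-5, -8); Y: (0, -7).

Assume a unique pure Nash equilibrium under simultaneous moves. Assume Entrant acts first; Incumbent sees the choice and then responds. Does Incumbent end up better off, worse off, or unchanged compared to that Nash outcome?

better off

Incumbent best-responds to each possible Entrant move:
- X → Incumbent plays Accommodate (best of 2, -5); Entrant gets -6.
- Y → Incumbent plays Fight (best of -2, 0); Entrant gets -7.
Among -6, -7, the best is -6 at X. Subgame-perfect outcome: (Accommodate, X) with payoffs (2, -6).
For the simultaneous game, intersect best replies.
Incumbent's best replies: X→Accommodate; Y→Fight.
Entrant's best replies: Accommodate→Y; Fight→Y.
The unique mutual best reply is (Fight, Y), giving (0, -7).
Incumbent earns 2 sequentially versus 0 at the Nash outcome: better off.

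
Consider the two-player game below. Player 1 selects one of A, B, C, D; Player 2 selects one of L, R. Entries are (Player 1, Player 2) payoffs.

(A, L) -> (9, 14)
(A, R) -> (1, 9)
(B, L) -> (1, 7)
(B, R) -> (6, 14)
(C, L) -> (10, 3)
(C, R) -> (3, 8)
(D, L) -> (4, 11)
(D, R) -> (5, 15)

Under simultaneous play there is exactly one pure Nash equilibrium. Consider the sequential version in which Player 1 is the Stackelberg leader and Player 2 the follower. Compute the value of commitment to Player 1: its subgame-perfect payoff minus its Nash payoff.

3

Backward induction with Player 1 moving first.
- A → Player 2 plays L (best of 14, 9); Player 1 gets 9.
- B → Player 2 plays R (best of 7, 14); Player 1 gets 6.
- C → Player 2 plays R (best of 3, 8); Player 1 gets 3.
- D → Player 2 plays R (best of 11, 15); Player 1 gets 5.
Player 1's induced payoffs are 9, 6, 3, 5, so Player 1 commits to A. Subgame-perfect outcome: (A, L) with payoffs (9, 14).
For the simultaneous game, intersect best replies.
Player 1's best replies: L→C; R→B.
Player 2's best replies: A→L; B→R; C→R; D→R.
The unique mutual best reply is (B, R), giving (6, 14).
Player 1's commitment gain: 9 − 6 = 3.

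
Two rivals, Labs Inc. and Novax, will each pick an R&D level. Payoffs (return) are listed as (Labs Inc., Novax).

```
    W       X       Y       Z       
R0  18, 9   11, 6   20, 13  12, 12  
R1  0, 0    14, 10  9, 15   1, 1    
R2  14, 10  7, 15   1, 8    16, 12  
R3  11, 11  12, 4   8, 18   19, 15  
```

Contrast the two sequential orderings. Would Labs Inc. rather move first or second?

If Labs Inc. leads: Novax's best replies are R0→Y, R1→Y, R2→X, R3→Y; Labs Inc.'s induced payoffs 20, 9, 7, 8; outcome (R0, Y), payoffs (20, 13).
If Novax leads: Labs Inc.'s best replies are W→R0, X→R1, Y→R0, Z→R3; Novax's induced payoffs 9, 10, 13, 15; outcome (R3, Z), payoffs (19, 15).
Labs Inc. gets 20 moving first and 19 moving second, so Labs Inc. prefers to move first.

first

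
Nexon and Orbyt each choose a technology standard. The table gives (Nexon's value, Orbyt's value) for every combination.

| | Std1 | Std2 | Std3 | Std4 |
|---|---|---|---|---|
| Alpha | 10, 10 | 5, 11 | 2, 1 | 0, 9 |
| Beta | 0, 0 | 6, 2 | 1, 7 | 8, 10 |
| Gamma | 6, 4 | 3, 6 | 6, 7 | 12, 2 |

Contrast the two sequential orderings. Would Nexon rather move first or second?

If Nexon leads: Orbyt's best replies are Alpha→Std2, Beta→Std4, Gamma→Std3; Nexon's induced payoffs 5, 8, 6; outcome (Beta, Std4), payoffs (8, 10).
If Orbyt leads: Nexon's best replies are Std1→Alpha, Std2→Beta, Std3→Gamma, Std4→Gamma; Orbyt's induced payoffs 10, 2, 7, 2; outcome (Alpha, Std1), payoffs (10, 10).
Nexon gets 8 moving first and 10 moving second, so Nexon prefers to move second.

second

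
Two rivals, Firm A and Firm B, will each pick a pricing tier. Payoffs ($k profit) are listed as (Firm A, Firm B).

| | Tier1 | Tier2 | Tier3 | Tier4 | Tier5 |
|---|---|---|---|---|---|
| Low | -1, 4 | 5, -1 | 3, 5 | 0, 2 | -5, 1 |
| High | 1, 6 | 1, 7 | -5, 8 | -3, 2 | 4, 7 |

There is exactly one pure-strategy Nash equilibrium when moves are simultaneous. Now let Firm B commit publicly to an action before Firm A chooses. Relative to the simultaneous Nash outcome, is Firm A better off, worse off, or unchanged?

better off

Firm A best-responds to each possible Firm B move:
- Tier1 → Firm A plays High (best of -1, 1); Firm B gets 6.
- Tier2 → Firm A plays Low (best of 5, 1); Firm B gets -1.
- Tier3 → Firm A plays Low (best of 3, -5); Firm B gets 5.
- Tier4 → Firm A plays Low (best of 0, -3); Firm B gets 2.
- Tier5 → Firm A plays High (best of -5, 4); Firm B gets 7.
Firm B's induced payoffs are 6, -1, 5, 2, 7, so Firm B commits to Tier5. Subgame-perfect outcome: (High, Tier5) with payoffs (4, 7).
Under simultaneous play:
Firm A's best replies: Tier1→High; Tier2→Low; Tier3→Low; Tier4→Low; Tier5→High.
Firm B's best replies: Low→Tier3; High→Tier3.
The unique mutual best reply is (Low, Tier3), giving (3, 5).
Firm A earns 4 sequentially versus 3 at the Nash outcome: better off.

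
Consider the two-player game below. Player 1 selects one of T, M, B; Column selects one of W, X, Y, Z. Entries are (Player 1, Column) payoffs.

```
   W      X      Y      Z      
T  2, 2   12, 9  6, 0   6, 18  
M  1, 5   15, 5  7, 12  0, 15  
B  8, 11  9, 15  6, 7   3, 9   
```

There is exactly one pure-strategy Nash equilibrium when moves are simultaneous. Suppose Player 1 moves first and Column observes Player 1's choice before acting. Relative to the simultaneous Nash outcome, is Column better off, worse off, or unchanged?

Column best-responds to each possible Player 1 move:
- T: Column compares 2, 9, 0, 18 and picks Z; Player 1 would get 6.
- M: Column compares 5, 5, 12, 15 and picks Z; Player 1 would get 0.
- B: Column compares 11, 15, 7, 9 and picks X; Player 1 would get 9.
Player 1's induced payoffs are 6, 0, 9, so Player 1 commits to B. Subgame-perfect outcome: (B, X) with payoffs (9, 15).
For the simultaneous game, intersect best replies.
Player 1's best replies: W→B; X→M; Y→M; Z→T.
Column's best replies: T→Z; M→Z; B→X.
Only (T, Z) has each player best-responding; Nash payoffs (6, 18).
Column earns 15 sequentially versus 18 at the Nash outcome: worse off.

worse off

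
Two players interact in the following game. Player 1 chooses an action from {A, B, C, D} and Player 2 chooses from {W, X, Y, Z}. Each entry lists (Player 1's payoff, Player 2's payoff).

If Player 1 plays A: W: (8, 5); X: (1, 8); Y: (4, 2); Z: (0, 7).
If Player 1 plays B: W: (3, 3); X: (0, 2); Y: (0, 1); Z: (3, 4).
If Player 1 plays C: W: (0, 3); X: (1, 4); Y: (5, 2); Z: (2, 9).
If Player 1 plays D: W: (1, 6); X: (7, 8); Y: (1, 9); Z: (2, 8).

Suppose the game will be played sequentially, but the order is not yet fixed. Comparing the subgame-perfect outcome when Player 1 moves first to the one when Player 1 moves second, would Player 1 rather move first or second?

second

If Player 1 leads: Player 2's best replies are A→X, B→Z, C→Z, D→Y; Player 1's induced payoffs 1, 3, 2, 1; outcome (B, Z), payoffs (3, 4).
If Player 2 leads: Player 1's best replies are W→A, X→D, Y→C, Z→B; Player 2's induced payoffs 5, 8, 2, 4; outcome (D, X), payoffs (7, 8).
Player 1 gets 3 moving first and 7 moving second, so Player 1 prefers to move second.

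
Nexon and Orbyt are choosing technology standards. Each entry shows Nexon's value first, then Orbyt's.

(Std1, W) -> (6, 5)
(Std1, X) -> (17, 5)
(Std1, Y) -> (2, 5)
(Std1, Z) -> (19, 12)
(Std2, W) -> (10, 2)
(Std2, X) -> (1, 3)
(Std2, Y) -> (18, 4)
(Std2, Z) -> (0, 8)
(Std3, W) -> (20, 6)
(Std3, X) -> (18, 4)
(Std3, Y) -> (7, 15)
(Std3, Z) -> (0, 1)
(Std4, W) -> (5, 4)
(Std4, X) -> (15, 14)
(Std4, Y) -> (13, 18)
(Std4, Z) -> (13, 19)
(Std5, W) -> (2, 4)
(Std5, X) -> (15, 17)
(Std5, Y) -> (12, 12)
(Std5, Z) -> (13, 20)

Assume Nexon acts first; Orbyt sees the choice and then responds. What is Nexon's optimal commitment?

Work backward from Orbyt's decision.
- Std1: BR = Z, leader payoff 19.
- Std2: BR = Z, leader payoff 0.
- Std3: BR = Y, leader payoff 7.
- Std4: BR = Z, leader payoff 13.
- Std5: BR = Z, leader payoff 13.
Maximizing over 19, 0, 7, 13, 13, Nexon chooses Std1. Subgame-perfect outcome: (Std1, Z) with payoffs (19, 12).

Std1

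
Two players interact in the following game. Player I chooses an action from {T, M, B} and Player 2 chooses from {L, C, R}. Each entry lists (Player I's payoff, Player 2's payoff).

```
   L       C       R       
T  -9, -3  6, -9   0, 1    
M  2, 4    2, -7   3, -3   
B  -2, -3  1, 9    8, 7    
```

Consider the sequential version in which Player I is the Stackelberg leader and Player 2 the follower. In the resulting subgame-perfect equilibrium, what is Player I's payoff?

Backward induction with Player I moving first.
- T → Player 2 plays R (best of -3, -9, 1); Player I gets 0.
- M → Player 2 plays L (best of 4, -7, -3); Player I gets 2.
- B → Player 2 plays C (best of -3, 9, 7); Player I gets 1.
Maximizing over 0, 2, 1, Player I chooses M. Subgame-perfect outcome: (M, L) with payoffs (2, 4).

2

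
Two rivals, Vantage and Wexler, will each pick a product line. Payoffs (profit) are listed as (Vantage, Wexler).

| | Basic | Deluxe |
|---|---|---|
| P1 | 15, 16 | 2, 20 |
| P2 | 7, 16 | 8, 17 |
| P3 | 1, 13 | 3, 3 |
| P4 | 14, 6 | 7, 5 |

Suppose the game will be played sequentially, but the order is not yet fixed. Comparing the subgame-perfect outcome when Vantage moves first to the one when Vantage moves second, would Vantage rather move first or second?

first

If Vantage leads: Wexler's best replies are P1→Deluxe, P2→Deluxe, P3→Basic, P4→Basic; Vantage's induced payoffs 2, 8, 1, 14; outcome (P4, Basic), payoffs (14, 6).
If Wexler leads: Vantage's best replies are Basic→P1, Deluxe→P2; Wexler's induced payoffs 16, 17; outcome (P2, Deluxe), payoffs (8, 17).
Vantage gets 14 moving first and 8 moving second, so Vantage prefers to move first.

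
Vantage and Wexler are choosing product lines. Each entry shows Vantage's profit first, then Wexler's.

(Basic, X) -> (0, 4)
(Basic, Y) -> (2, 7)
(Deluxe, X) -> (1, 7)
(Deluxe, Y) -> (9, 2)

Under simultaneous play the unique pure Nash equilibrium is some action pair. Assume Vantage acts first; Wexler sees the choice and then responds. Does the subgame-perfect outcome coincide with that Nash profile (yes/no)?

no

Solve by backward induction (Vantage leads).
- Basic → Wexler plays Y (best of 4, 7); Vantage gets 2.
- Deluxe → Wexler plays X (best of 7, 2); Vantage gets 1.
Among 2, 1, the best is 2 at Basic. Subgame-perfect outcome: (Basic, Y) with payoffs (2, 7).
Now find the simultaneous Nash equilibrium.
Vantage's best replies: X→Deluxe; Y→Deluxe.
Wexler's best replies: Basic→Y; Deluxe→X.
The unique mutual best reply is (Deluxe, X), giving (1, 7).
Sequential outcome (Basic, Y) differs from the Nash profile (Deluxe, X).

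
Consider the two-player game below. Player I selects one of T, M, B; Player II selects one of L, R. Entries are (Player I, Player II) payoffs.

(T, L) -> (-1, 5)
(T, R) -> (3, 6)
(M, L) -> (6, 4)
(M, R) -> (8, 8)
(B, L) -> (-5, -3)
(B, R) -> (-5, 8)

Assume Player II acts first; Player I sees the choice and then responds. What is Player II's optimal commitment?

Player I best-responds to each possible Player II move:
- L: Player I compares -1, 6, -5 and picks M; Player II would get 4.
- R: Player I compares 3, 8, -5 and picks M; Player II would get 8.
Player II's induced payoffs are 4, 8, so Player II commits to R. Subgame-perfect outcome: (M, R) with payoffs (8, 8).

R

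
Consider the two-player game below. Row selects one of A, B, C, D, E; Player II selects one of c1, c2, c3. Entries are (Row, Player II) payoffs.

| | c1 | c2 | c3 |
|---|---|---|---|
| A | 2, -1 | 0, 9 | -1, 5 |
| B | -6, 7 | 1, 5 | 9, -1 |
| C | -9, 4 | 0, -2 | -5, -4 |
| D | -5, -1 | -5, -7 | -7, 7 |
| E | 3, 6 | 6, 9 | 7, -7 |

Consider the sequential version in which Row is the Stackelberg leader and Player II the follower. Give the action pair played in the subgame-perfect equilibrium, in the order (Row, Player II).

Solve by backward induction (Row leads).
- A: Player II compares -1, 9, 5 and picks c2; Row would get 0.
- B: Player II compares 7, 5, -1 and picks c1; Row would get -6.
- C: Player II compares 4, -2, -4 and picks c1; Row would get -9.
- D: Player II compares -1, -7, 7 and picks c3; Row would get -7.
- E: Player II compares 6, 9, -7 and picks c2; Row would get 6.
Maximizing over 0, -6, -9, -7, 6, Row chooses E. Subgame-perfect outcome: (E, c2) with payoffs (6, 9).

(E, c2)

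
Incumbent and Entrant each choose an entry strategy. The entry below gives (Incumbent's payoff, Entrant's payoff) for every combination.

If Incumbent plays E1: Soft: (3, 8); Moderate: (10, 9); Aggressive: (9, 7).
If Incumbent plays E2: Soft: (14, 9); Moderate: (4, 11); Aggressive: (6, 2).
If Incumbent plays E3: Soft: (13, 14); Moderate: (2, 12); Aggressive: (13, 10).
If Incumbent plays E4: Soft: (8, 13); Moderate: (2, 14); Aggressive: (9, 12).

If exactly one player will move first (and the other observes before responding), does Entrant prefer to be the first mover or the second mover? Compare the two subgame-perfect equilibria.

second

If Incumbent leads: Entrant's best replies are E1→Moderate, E2→Moderate, E3→Soft, E4→Moderate; Incumbent's induced payoffs 10, 4, 13, 2; outcome (E3, Soft), payoffs (13, 14).
If Entrant leads: Incumbent's best replies are Soft→E2, Moderate→E1, Aggressive→E3; Entrant's induced payoffs 9, 9, 10; outcome (E3, Aggressive), payoffs (13, 10).
Entrant gets 10 moving first and 14 moving second, so Entrant prefers to move second.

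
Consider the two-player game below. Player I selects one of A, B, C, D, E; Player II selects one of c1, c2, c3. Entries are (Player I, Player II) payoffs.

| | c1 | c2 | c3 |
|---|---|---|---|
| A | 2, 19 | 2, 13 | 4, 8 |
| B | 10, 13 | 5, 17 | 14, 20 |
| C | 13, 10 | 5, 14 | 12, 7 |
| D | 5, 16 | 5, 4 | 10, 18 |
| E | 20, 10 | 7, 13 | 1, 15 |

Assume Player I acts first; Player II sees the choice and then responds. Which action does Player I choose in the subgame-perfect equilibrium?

Solve by backward induction (Player I leads).
- A: Player II compares 19, 13, 8 and picks c1; Player I would get 2.
- B: Player II compares 13, 17, 20 and picks c3; Player I would get 14.
- C: Player II compares 10, 14, 7 and picks c2; Player I would get 5.
- D: Player II compares 16, 4, 18 and picks c3; Player I would get 10.
- E: Player II compares 10, 13, 15 and picks c3; Player I would get 1.
Player I's induced payoffs are 2, 14, 5, 10, 1, so Player I commits to B. Subgame-perfect outcome: (B, c3) with payoffs (14, 20).

B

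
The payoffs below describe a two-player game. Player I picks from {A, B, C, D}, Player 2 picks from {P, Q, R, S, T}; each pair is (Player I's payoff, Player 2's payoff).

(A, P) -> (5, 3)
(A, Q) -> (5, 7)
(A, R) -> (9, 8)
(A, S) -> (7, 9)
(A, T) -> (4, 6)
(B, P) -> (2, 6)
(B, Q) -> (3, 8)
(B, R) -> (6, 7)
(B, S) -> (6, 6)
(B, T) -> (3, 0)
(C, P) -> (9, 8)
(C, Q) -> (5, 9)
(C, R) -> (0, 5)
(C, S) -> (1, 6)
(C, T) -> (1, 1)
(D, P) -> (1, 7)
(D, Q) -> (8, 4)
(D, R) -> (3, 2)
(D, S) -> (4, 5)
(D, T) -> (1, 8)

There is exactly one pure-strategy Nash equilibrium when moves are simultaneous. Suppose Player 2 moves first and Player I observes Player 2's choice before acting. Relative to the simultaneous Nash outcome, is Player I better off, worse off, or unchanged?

Solve by backward induction (Player 2 leads).
- P: BR = C, leader payoff 8.
- Q: BR = D, leader payoff 4.
- R: BR = A, leader payoff 8.
- S: BR = A, leader payoff 9.
- T: BR = A, leader payoff 6.
Player 2's induced payoffs are 8, 4, 8, 9, 6, so Player 2 commits to S. Subgame-perfect outcome: (A, S) with payoffs (7, 9).
Under simultaneous play:
Player I's best replies: P→C; Q→D; R→A; S→A; T→A.
Player 2's best replies: A→S; B→Q; C→Q; D→T.
Only (A, S) has each player best-responding; Nash payoffs (7, 9).
Player I earns 7 sequentially versus 7 at the Nash outcome: unchanged.

unchanged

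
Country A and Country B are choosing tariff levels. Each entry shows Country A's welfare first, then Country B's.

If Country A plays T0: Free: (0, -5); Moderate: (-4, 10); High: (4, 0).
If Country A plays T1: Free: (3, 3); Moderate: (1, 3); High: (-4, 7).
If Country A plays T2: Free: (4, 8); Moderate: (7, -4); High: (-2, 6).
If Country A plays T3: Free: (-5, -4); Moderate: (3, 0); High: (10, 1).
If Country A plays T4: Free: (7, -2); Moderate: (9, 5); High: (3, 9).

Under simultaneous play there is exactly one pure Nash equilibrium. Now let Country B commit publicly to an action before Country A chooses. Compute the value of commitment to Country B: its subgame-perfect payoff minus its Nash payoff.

4

Country A best-responds to each possible Country B move:
- Free: BR = T4, leader payoff -2.
- Moderate: BR = T4, leader payoff 5.
- High: BR = T3, leader payoff 1.
Maximizing over -2, 5, 1, Country B chooses Moderate. Subgame-perfect outcome: (T4, Moderate) with payoffs (9, 5).
For the simultaneous game, intersect best replies.
Country A's best replies: Free→T4; Moderate→T4; High→T3.
Country B's best replies: T0→Moderate; T1→High; T2→Free; T3→High; T4→High.
Only (T3, High) has each player best-responding; Nash payoffs (10, 1).
Country B's commitment gain: 5 − 1 = 4.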